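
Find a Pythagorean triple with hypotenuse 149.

We need a² + b² = 149² = 22201.
Trying: 51² + 140² = 2601 + 19600 = 22201 ✓

(51, 140, 149)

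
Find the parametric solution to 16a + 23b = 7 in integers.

Step 1: Compute gcd(16, 23) = 1.
Since 1 divides 7, solutions exist.

Step 2: Find a particular solution using extended Euclidean algorithm.
We get a₀ = -70, b₀ = 49.
Check: 16*-70 + 23*49 = 7 = 7 ✓

Step 3: Write the general solution.
a = -70 + (23/1)t = -70 + 23t
b = 49 - (16/1)t = 49 - 16t
for any integer t.

a = -70 + 23t, b = 49 - 16t for integer t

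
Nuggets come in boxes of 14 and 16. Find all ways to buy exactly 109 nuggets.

We need non-negative integers (x, y) with 14x + 16y = 109.
For each x in 0..7, check if 109 - 14x is a non-negative multiple of 16.
No x yields an integer y ≥ 0.

No solution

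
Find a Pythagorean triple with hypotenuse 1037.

We need a² + b² = 1037² = 1075369.
Trying: 645² + 812² = 416025 + 659344 = 1075369 ✓

(645, 812, 1037)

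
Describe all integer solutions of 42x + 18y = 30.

Step 1: Compute gcd(42, 18) = 6.
Since 6 divides 30, solutions exist.

Step 2: Find a particular solution using extended Euclidean algorithm.
We get x₀ = 5, y₀ = -10.
Check: 42*5 + 18*-10 = 30 = 30 ✓

Step 3: Write the general solution.
x = 5 + (18/6)t = 5 + 3t
y = -10 - (42/6)t = -10 - 7t
for any integer t.

x = 5 + 3t, y = -10 - 7t for integer t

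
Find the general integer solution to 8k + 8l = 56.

Step 1: Compute gcd(8, 8) = 8.
Since 8 divides 56, solutions exist.

Step 2: Find a particular solution using extended Euclidean algorithm.
We get k₀ = 0, l₀ = 7.
Check: 8*0 + 8*7 = 56 = 56 ✓

Step 3: Write the general solution.
k = 0 + (8/8)t = 0 + 1t
l = 7 - (8/8)t = 7 - 1t
for any integer t.

k = 0 + 1t, l = 7 - 1t for integer t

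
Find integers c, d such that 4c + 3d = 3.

Step 1: Check solvability.
gcd(4, 3) = 1
Since 1 divides 3, solutions exist.

Step 2: Apply extended Euclidean algorithm to find gcd.
We find integers such that 4*x0 + 3*y0 = 1

Step 3: Scale the particular solution.
Multiply by 3/1 = 3:
c = 3, d = -3

Step 4: Verify.
4*(3) + 3*(-3) = 3 = 3 ✓

c = 3, d = -3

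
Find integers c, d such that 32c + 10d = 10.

Step 1: Check solvability.
gcd(32, 10) = 2
Since 2 divides 10, solutions exist.

Step 2: Apply extended Euclidean algorithm to find gcd.
We find integers such that 32*x0 + 10*y0 = 2

Step 3: Scale the particular solution.
Multiply by 10/2 = 5:
c = 5, d = -15

Step 4: Verify.
32*(5) + 10*(-15) = 10 = 10 ✓

c = 5, d = -15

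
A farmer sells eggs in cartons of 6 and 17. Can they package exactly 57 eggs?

We need non-negative a, b with 6a + 17b = 57.
gcd(6, 17) = 1 divides 57.
Try a = 1: 17b = 57 - 6 = 51, so b = 3.
One way: 1 cartons of 6 and 3 cartons of 17.

Yes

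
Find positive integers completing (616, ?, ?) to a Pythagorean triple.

We need the other leg and hypotenuse such that 616² + x² = c².
Take x = 663, c = 905: 616² + 663² = 379456 + 439569 = 819025 = 905² ✓
Triple: (663, 616, 905)

(663, 616, 905)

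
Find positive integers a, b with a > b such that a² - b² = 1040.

Factor: a² - b² = (a+b)(a-b) = 1040.
We need two factors of 1040 with the same parity.
Use a+b = 520 and a-b = 2 (product 520·2 = 1040).
Adding: 2a = 522, so a = 261.
Subtracting: 2b = 518, so b = 259.
Check: 261² - 259² = 68121 - 67081 = 1040 ✓

a = 261, b = 259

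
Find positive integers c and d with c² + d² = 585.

We need to find integers c, d > 0 such that c² + d² = 585.
Trying c = 3: d² = 585 - 3² = 585 - 9 = 576
d = 24
Check: 3² + 24² = 9 + 576 = 585 ✓

585 = 3² + 24²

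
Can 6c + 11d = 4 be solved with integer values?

Step 1: Compute gcd(6, 11).
gcd(6, 11) = 1

Step 2: Check divisibility.
Does 1 divide 4? 4 = 1 x 4, so yes.

By the theorem on linear Diophantine equations, 6c + 11d = 4 has integer solutions if and only if gcd(6, 11) divides 4. Since 1 | 4, solutions exist.

Yes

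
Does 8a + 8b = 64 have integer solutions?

Step 1: Compute gcd(8, 8).
gcd(8, 8) = 8

Step 2: Check divisibility.
Does 8 divide 64? 64 = 8 x 8, so yes.

By the theorem on linear Diophantine equations, 8a + 8b = 64 has integer solutions if and only if gcd(8, 8) divides 64. Since 8 | 64, solutions exist.

Yes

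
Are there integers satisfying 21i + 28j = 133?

Step 1: Compute gcd(21, 28).
gcd(21, 28) = 7

Step 2: Check divisibility.
Does 7 divide 133? 133 = 7 x 19, so yes.

By the theorem on linear Diophantine equations, 21i + 28j = 133 has integer solutions if and only if gcd(21, 28) divides 133. Since 7 | 133, solutions exist.

Yes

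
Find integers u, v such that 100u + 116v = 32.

Step 1: Check solvability.
gcd(100, 116) = 4
Since 4 divides 32, solutions exist.

Step 2: Apply extended Euclidean algorithm to find gcd.
We find integers such that 100*x0 + 116*y0 = 4

Step 3: Scale the particular solution.
Multiply by 32/4 = 8:
u = 56, v = -48

Step 4: Verify.
100*(56) + 116*(-48) = 32 = 32 ✓

u = 56, v = -48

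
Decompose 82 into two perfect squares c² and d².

We need to find integers c, d > 0 such that c² + d² = 82.
Trying c = 1: d² = 82 - 1² = 82 - 1 = 81
d = 9
Check: 1² + 9² = 1 + 81 = 82 ✓

82 = 1² + 9²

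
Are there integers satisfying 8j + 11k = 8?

Step 1: Compute gcd(8, 11).
gcd(8, 11) = 1

Step 2: Check divisibility.
Does 1 divide 8? 8 = 1 x 8, so yes.

By the theorem on linear Diophantine equations, 8j + 11k = 8 has integer solutions if and only if gcd(8, 11) divides 8. Since 1 | 8, solutions exist.

Yes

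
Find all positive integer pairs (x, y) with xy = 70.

The positive divisors of 70 are: 1, 2, 5, 7, 10, 14, 35, 70.
Each divisor d gives the pair (d, 70/d):
(1, 70), (2, 35), (5, 14), (7, 10), (10, 7), (14, 5), (35, 2), (70, 1)

(1, 70), (2, 35), (5, 14), (7, 10), (10, 7), (14, 5), (35, 2), (70, 1)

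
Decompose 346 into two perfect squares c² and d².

We need to find integers c, d > 0 such that c² + d² = 346.
Trying c = 11: d² = 346 - 11² = 346 - 121 = 225
d = 15
Check: 11² + 15² = 121 + 225 = 346 ✓

346 = 11² + 15²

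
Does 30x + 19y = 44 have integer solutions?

Step 1: Compute gcd(30, 19).
gcd(30, 19) = 1

Step 2: Check divisibility.
Does 1 divide 44? 44 = 1 x 44, so yes.

By the theorem on linear Diophantine equations, 30x + 19y = 44 has integer solutions if and only if gcd(30, 19) divides 44. Since 1 | 44, solutions exist.

Yes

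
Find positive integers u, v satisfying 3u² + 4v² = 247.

Try small values of u and check whether (247 - 3u²)/4 is a perfect square.
u = 7: 3·7² = 147, so 4v² = 247 - 147 = 100, giving v² = 25, v = 5.
Check: 3·7² + 4·5² = 147 + 100 = 247 ✓

u = 7, v = 5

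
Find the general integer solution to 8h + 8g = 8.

Step 1: Compute gcd(8, 8) = 8.
Since 8 divides 8, solutions exist.

Step 2: Find a particular solution using extended Euclidean algorithm.
We get h₀ = 0, g₀ = 1.
Check: 8*0 + 8*1 = 8 = 8 ✓

Step 3: Write the general solution.
h = 0 + (8/8)t = 0 + 1t
g = 1 - (8/8)t = 1 - 1t
for any integer t.

h = 0 + 1t, g = 1 - 1t for integer t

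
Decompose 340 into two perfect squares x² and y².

We need to find integers x, y > 0 such that x² + y² = 340.
Trying x = 4: y² = 340 - 4² = 340 - 16 = 324
y = 18
Check: 4² + 18² = 16 + 324 = 340 ✓

340 = 4² + 18²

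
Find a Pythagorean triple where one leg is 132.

We need the other leg and hypotenuse such that 132² + x² = c².
Take x = 85, c = 157: 132² + 85² = 17424 + 7225 = 24649 = 157² ✓
Triple: (85, 132, 157)

(85, 132, 157)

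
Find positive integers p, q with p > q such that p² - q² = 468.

Factor: p² - q² = (p+q)(p-q) = 468.
We need two factors of 468 with the same parity.
Use p+q = 234 and p-q = 2 (product 234·2 = 468).
Adding: 2p = 236, so p = 118.
Subtracting: 2q = 232, so q = 116.
Check: 118² - 116² = 13924 - 13456 = 468 ✓

p = 118, q = 116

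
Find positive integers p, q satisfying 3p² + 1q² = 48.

Try small values of p and check whether (48 - 3p²)/1 is a perfect square.
p = 2: 3·2² = 12, so 1q² = 48 - 12 = 36, giving q² = 36, q = 6.
Check: 3·2² + 1·6² = 12 + 36 = 48 ✓

p = 2, q = 6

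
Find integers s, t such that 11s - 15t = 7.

Step 1: Check solvability.
gcd(11, 15) = 1
Since 1 divides 7, solutions exist.

Step 2: Apply extended Euclidean algorithm to find gcd.
We find integers such that 11*x0 + 15*y0 = 1

Step 3: Scale the particular solution.
Multiply by 7/1 = 7:
s = -28, t = -21

Step 4: Verify.
11*(-28) - 15*(-21) = 7 = 7 ✓

s = -28, t = -21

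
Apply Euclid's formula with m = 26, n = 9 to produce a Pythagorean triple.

a = m² - n² = 26² - 9² = 676 - 81 = 595
b = 2mn = 2·26·9 = 468
c = m² + n² = 676 + 81 = 757
Verify: 595² + 468² = 354025 + 219024 = 573049 = 757² ✓

(595, 468, 757)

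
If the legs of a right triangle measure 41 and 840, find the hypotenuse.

c² = a² + b² = 41² + 840² = 1681 + 705600 = 707281
c = 841

841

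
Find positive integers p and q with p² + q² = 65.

We need to find integers p, q > 0 such that p² + q² = 65.
Trying p = 1: q² = 65 - 1² = 65 - 1 = 64
q = 8
Check: 1² + 8² = 1 + 64 = 65 ✓

65 = 1² + 8²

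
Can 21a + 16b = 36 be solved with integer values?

Step 1: Compute gcd(21, 16).
gcd(21, 16) = 1

Step 2: Check divisibility.
Does 1 divide 36? 36 = 1 x 36, so yes.

By the theorem on linear Diophantine equations, 21a + 16b = 36 has integer solutions if and only if gcd(21, 16) divides 36. Since 1 | 36, solutions exist.

Yes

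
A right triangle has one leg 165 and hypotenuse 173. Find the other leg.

b² = c² - a² = 29929 - 27225 = 2704
b = 52

52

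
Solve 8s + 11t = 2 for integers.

Step 1: Check solvability.
gcd(8, 11) = 1
Since 1 divides 2, solutions exist.

Step 2: Apply extended Euclidean algorithm to find gcd.
We find integers such that 8*x0 + 11*y0 = 1

Step 3: Scale the particular solution.
Multiply by 2/1 = 2:
s = -8, t = 6

Step 4: Verify.
8*(-8) + 11*(6) = 2 = 2 ✓

s = -8, t = 6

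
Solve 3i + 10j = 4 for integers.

Step 1: Check solvability.
gcd(3, 10) = 1
Since 1 divides 4, solutions exist.

Step 2: Apply extended Euclidean algorithm to find gcd.
We find integers such that 3*x0 + 10*y0 = 1

Step 3: Scale the particular solution.
Multiply by 4/1 = 4:
i = -12, j = 4

Step 4: Verify.
3*(-12) + 10*(4) = 4 = 4 ✓

i = -12, j = 4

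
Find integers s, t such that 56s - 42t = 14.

Step 1: Check solvability.
gcd(56, 42) = 14
Since 14 divides 14, solutions exist.

Step 2: Apply extended Euclidean algorithm to find gcd.
We find integers such that 56*x0 + 42*y0 = 14

Step 3: Scale the particular solution.
Multiply by 14/14 = 1:
s = 1, t = 1

Step 4: Verify.
56*(1) - 42*(1) = 14 = 14 ✓

s = 1, t = 1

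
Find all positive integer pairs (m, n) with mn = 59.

The positive divisors of 59 are: 1, 59.
Each divisor d gives the pair (d, 59/d):
(1, 59), (59, 1)

(1, 59), (59, 1)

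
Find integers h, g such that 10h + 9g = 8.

Step 1: Check solvability.
gcd(10, 9) = 1
Since 1 divides 8, solutions exist.

Step 2: Apply extended Euclidean algorithm to find gcd.
We find integers such that 10*x0 + 9*y0 = 1

Step 3: Scale the particular solution.
Multiply by 8/1 = 8:
h = 8, g = -8

Step 4: Verify.
10*(8) + 9*(-8) = 8 = 8 ✓

h = 8, g = -8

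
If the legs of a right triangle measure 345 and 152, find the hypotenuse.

c² = a² + b² = 345² + 152² = 119025 + 23104 = 142129
c = 377

377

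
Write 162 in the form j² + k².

We need to find integers j, k > 0 such that j² + k² = 162.
Trying j = 9: k² = 162 - 9² = 162 - 81 = 81
k = 9
Check: 9² + 9² = 81 + 81 = 162 ✓

162 = 9² + 9²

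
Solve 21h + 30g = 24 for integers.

Step 1: Check solvability.
gcd(21, 30) = 3
Since 3 divides 24, solutions exist.

Step 2: Apply extended Euclidean algorithm to find gcd.
We find integers such that 21*x0 + 30*y0 = 3

Step 3: Scale the particular solution.
Multiply by 24/3 = 8:
h = 24, g = -16

Step 4: Verify.
21*(24) + 30*(-16) = 24 = 24 ✓

h = 24, g = -16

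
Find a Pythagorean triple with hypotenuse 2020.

We need a² + b² = 2020² = 4080400.
Trying: 868² + 1824² = 753424 + 3326976 = 4080400 ✓

(868, 1824, 2020)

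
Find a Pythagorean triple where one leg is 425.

We need the other leg and hypotenuse such that 425² + x² = c².
Take x = 660, c = 785: 425² + 660² = 180625 + 435600 = 616225 = 785² ✓
Triple: (425, 660, 785)

(425, 660, 785)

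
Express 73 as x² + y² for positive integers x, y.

We need to find integers x, y > 0 such that x² + y² = 73.
Trying x = 3: y² = 73 - 3² = 73 - 9 = 64
y = 8
Check: 3² + 8² = 9 + 64 = 73 ✓

73 = 3² + 8²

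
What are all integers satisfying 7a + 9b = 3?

Step 1: Compute gcd(7, 9) = 1.
Since 1 divides 3, solutions exist.

Step 2: Find a particular solution using extended Euclidean algorithm.
We get a₀ = 12, b₀ = -9.
Check: 7*12 + 9*-9 = 3 = 3 ✓

Step 3: Write the general solution.
a = 12 + (9/1)t = 12 + 9t
b = -9 - (7/1)t = -9 - 7t
for any integer t.

a = 12 + 9t, b = -9 - 7t for integer t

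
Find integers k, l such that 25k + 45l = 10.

Step 1: Check solvability.
gcd(25, 45) = 5
Since 5 divides 10, solutions exist.

Step 2: Apply extended Euclidean algorithm to find gcd.
We find integers such that 25*x0 + 45*y0 = 5

Step 3: Scale the particular solution.
Multiply by 10/5 = 2:
k = 4, l = -2

Step 4: Verify.
25*(4) + 45*(-2) = 10 = 10 ✓

k = 4, l = -2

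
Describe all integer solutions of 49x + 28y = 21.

Step 1: Compute gcd(49, 28) = 7.
Since 7 divides 21, solutions exist.

Step 2: Find a particular solution using extended Euclidean algorithm.
We get x₀ = -3, y₀ = 6.
Check: 49*-3 + 28*6 = 21 = 21 ✓

Step 3: Write the general solution.
x = -3 + (28/7)t = -3 + 4t
y = 6 - (49/7)t = 6 - 7t
for any integer t.

x = -3 + 4t, y = 6 - 7t for integer t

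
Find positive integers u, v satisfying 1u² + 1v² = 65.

Try small values of u and check whether (65 - 1u²)/1 is a perfect square.
u = 4: 1·4² = 16, so 1v² = 65 - 16 = 49, giving v² = 49, v = 7.
Check: 1·4² + 1·7² = 16 + 49 = 65 ✓

u = 4, v = 7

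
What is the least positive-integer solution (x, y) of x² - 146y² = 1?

We seek the smallest positive integers (x, y) with x² - 146y² = 1, i.e., x² = 146y² + 1.
Try successive y values:
y = 1: x² = 146·1² + 1 = 147, not a perfect square
y = 2: x² = 146·2² + 1 = 585, not a perfect square
y = 3: x² = 146·3² + 1 = 1315, not a perfect square
... continuing the search (or via continued fractions) ...
y = 12: x² = 146·12² + 1 = 21025, x = 145 ✓

Verify: 145² - 146·12² = 21025 - 21024 = 1 ✓

x = 145, y = 12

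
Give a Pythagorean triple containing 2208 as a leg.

We need the other leg and hypotenuse such that 2208² + x² = c².
Take x = 819, c = 2355: 2208² + 819² = 4875264 + 670761 = 5546025 = 2355² ✓
Triple: (819, 2208, 2355)

(819, 2208, 2355)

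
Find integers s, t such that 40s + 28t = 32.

Step 1: Check solvability.
gcd(40, 28) = 4
Since 4 divides 32, solutions exist.

Step 2: Apply extended Euclidean algorithm to find gcd.
We find integers such that 40*x0 + 28*y0 = 4

Step 3: Scale the particular solution.
Multiply by 32/4 = 8:
s = -16, t = 24

Step 4: Verify.
40*(-16) + 28*(24) = 32 = 32 ✓

s = -16, t = 24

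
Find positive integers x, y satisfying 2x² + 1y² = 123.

Try small values of x and check whether (123 - 2x²)/1 is a perfect square.
x = 7: 2·7² = 98, so 1y² = 123 - 98 = 25, giving y² = 25, y = 5.
Check: 2·7² + 1·5² = 98 + 25 = 123 ✓

x = 7, y = 5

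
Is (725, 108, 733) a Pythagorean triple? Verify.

Compute a² + b² = 725² + 108² = 525625 + 11664 = 537289
Compute c² = 733² = 537289
Since 537289 = 537289, confirmed.

Yes, it is a Pythagorean triple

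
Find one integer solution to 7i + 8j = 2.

Step 1: Check solvability.
gcd(7, 8) = 1
Since 1 divides 2, solutions exist.

Step 2: Apply extended Euclidean algorithm to find gcd.
We find integers such that 7*x0 + 8*y0 = 1

Step 3: Scale the particular solution.
Multiply by 2/1 = 2:
i = -2, j = 2

Step 4: Verify.
7*(-2) + 8*(2) = 2 = 2 ✓

i = -2, j = 2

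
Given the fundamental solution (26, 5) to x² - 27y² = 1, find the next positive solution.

Solutions to x² - Dy² = 1 are generated by powers of (x₀ + y₀√D).
The next solution satisfies x₁ + y₁√27 = (x₀ + y₀√27)², giving:
x₁ = x₀² + 27y₀² = 26² + 27·5² = 676 + 675 = 1351
y₁ = 2x₀y₀ = 2·26·5 = 260

Verify: 1351² - 27·260² = 1825201 - 1825200 = 1 ✓

x = 1351, y = 260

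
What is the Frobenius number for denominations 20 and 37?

For two coprime denominations a and b, the Frobenius number (largest value not representable as a non-negative combination) is ab - a - b.
Here gcd(20, 37) = 1, so they are coprime.
F(20, 37) = 20·37 - 20 - 37 = 740 - 57 = 683

683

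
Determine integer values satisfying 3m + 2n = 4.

Step 1: Check solvability.
gcd(3, 2) = 1
Since 1 divides 4, solutions exist.

Step 2: Apply extended Euclidean algorithm to find gcd.
We find integers such that 3*x0 + 2*y0 = 1

Step 3: Scale the particular solution.
Multiply by 4/1 = 4:
m = 4, n = -4

Step 4: Verify.
3*(4) + 2*(-4) = 4 = 4 ✓

m = 4, n = -4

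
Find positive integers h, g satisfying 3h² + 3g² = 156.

Try small values of h and check whether (156 - 3h²)/3 is a perfect square.
h = 4: 3·4² = 48, so 3g² = 156 - 48 = 108, giving g² = 36, g = 6.
Check: 3·4² + 3·6² = 48 + 108 = 156 ✓

h = 4, g = 6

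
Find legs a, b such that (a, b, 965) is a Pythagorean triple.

We need a² + b² = 965² = 931225.
Trying: 387² + 884² = 149769 + 781456 = 931225 ✓

(387, 884, 965)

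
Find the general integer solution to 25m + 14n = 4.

Step 1: Compute gcd(25, 14) = 1.
Since 1 divides 4, solutions exist.

Step 2: Find a particular solution using extended Euclidean algorithm.
We get m₀ = -20, n₀ = 36.
Check: 25*-20 + 14*36 = 4 = 4 ✓

Step 3: Write the general solution.
m = -20 + (14/1)t = -20 + 14t
n = 36 - (25/1)t = 36 - 25t
for any integer t.

m = -20 + 14t, n = 36 - 25t for integer t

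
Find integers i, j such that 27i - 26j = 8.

Step 1: Check solvability.
gcd(27, 26) = 1
Since 1 divides 8, solutions exist.

Step 2: Apply extended Euclidean algorithm to find gcd.
We find integers such that 27*x0 + 26*y0 = 1

Step 3: Scale the particular solution.
Multiply by 8/1 = 8:
i = 8, j = 8

Step 4: Verify.
27*(8) - 26*(8) = 8 = 8 ✓

i = 8, j = 8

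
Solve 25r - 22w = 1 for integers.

Step 1: Check solvability.
gcd(25, 22) = 1
Since 1 divides 1, solutions exist.

Step 2: Apply extended Euclidean algorithm to find gcd.
We find integers such that 25*x0 + 22*y0 = 1

Step 3: Scale the particular solution.
Multiply by 1/1 = 1:
r = -7, w = -8

Step 4: Verify.
25*(-7) - 22*(-8) = 1 = 1 ✓

r = -7, w = -8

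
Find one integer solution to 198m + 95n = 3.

Step 1: Check solvability.
gcd(198, 95) = 1
Since 1 divides 3, solutions exist.

Step 2: Apply extended Euclidean algorithm to find gcd.
We find integers such that 198*x0 + 95*y0 = 1

Step 3: Scale the particular solution.
Multiply by 3/1 = 3:
m = 36, n = -75

Step 4: Verify.
198*(36) + 95*(-75) = 3 = 3 ✓

m = 36, n = -75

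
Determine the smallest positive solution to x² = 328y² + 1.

We seek the smallest positive integers (x, y) with x² - 328y² = 1, i.e., x² = 328y² + 1.
Try successive y values:
y = 1: x² = 328·1² + 1 = 329, not a perfect square
y = 2: x² = 328·2² + 1 = 1313, not a perfect square
y = 3: x² = 328·3² + 1 = 2953, not a perfect square
... continuing the search (or via continued fractions) ...
y = 9: x² = 328·9² + 1 = 26569, x = 163 ✓

Verify: 163² - 328·9² = 26569 - 26568 = 1 ✓

x = 163, y = 9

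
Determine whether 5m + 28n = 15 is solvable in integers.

Step 1: Compute gcd(5, 28).
gcd(5, 28) = 1

Step 2: Check divisibility.
Does 1 divide 15? 15 = 1 x 15, so yes.

By the theorem on linear Diophantine equations, 5m + 28n = 15 has integer solutions if and only if gcd(5, 28) divides 15. Since 1 | 15, solutions exist.

Yes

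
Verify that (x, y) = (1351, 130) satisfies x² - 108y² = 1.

Compute x² = 1351² = 1825201
Compute 108y² = 108·130² = 108·16900 = 1825200
x² - 108y² = 1825201 - 1825200 = 1
Since this equals 1, (1351, 130) is a solution.

Yes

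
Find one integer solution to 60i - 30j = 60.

Step 1: Check solvability.
gcd(60, 30) = 30
Since 30 divides 60, solutions exist.

Step 2: Apply extended Euclidean algorithm to find gcd.
We find integers such that 60*x0 + 30*y0 = 30

Step 3: Scale the particular solution.
Multiply by 60/30 = 2:
i = 0, j = -2

Step 4: Verify.
60*(0) - 30*(-2) = 60 = 60 ✓

i = 0, j = -2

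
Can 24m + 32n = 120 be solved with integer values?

Step 1: Compute gcd(24, 32).
gcd(24, 32) = 8

Step 2: Check divisibility.
Does 8 divide 120? 120 = 8 x 15, so yes.

By the theorem on linear Diophantine equations, 24m + 32n = 120 has integer solutions if and only if gcd(24, 32) divides 120. Since 8 | 120, solutions exist.

Yes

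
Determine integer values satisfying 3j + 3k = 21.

Step 1: Check solvability.
gcd(3, 3) = 3
Since 3 divides 21, solutions exist.

Step 2: Apply extended Euclidean algorithm to find gcd.
We find integers such that 3*x0 + 3*y0 = 3

Step 3: Scale the particular solution.
Multiply by 21/3 = 7:
j = 0, k = 7

Step 4: Verify.
3*(0) + 3*(7) = 21 = 21 ✓

j = 0, k = 7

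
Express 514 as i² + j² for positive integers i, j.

We need to find integers i, j > 0 such that i² + j² = 514.
Trying i = 15: j² = 514 - 15² = 514 - 225 = 289
j = 17
Check: 15² + 17² = 225 + 289 = 514 ✓

514 = 15² + 17²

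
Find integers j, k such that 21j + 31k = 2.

Step 1: Check solvability.
gcd(21, 31) = 1
Since 1 divides 2, solutions exist.

Step 2: Apply extended Euclidean algorithm to find gcd.
We find integers such that 21*x0 + 31*y0 = 1

Step 3: Scale the particular solution.
Multiply by 2/1 = 2:
j = 6, k = -4

Step 4: Verify.
21*(6) + 31*(-4) = 2 = 2 ✓

j = 6, k = -4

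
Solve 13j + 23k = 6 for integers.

Step 1: Check solvability.
gcd(13, 23) = 1
Since 1 divides 6, solutions exist.

Step 2: Apply extended Euclidean algorithm to find gcd.
We find integers such that 13*x0 + 23*y0 = 1

Step 3: Scale the particular solution.
Multiply by 6/1 = 6:
j = -42, k = 24

Step 4: Verify.
13*(-42) + 23*(24) = 6 = 6 ✓

j = -42, k = 24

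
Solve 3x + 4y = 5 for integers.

Step 1: Check solvability.
gcd(3, 4) = 1
Since 1 divides 5, solutions exist.

Step 2: Apply extended Euclidean algorithm to find gcd.
We find integers such that 3*x0 + 4*y0 = 1

Step 3: Scale the particular solution.
Multiply by 5/1 = 5:
x = -5, y = 5

Step 4: Verify.
3*(-5) + 4*(5) = 5 = 5 ✓

x = -5, y = 5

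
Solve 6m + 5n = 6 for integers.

Step 1: Check solvability.
gcd(6, 5) = 1
Since 1 divides 6, solutions exist.

Step 2: Apply extended Euclidean algorithm to find gcd.
We find integers such that 6*x0 + 5*y0 = 1

Step 3: Scale the particular solution.
Multiply by 6/1 = 6:
m = 6, n = -6

Step 4: Verify.
6*(6) + 5*(-6) = 6 = 6 ✓

m = 6, n = -6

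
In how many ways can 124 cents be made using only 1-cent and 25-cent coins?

We need non-negative integers (x, y) with 1x + 25y = 124.
For each x from 0 to 124, check if (124 - 1x) is a non-negative multiple of 25.
Solutions (x, y): (24,4), (49,3), (74,2), (99,1), ...
Count: 5

5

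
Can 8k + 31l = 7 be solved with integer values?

Step 1: Compute gcd(8, 31).
gcd(8, 31) = 1

Step 2: Check divisibility.
Does 1 divide 7? 7 = 1 x 7, so yes.

By the theorem on linear Diophantine equations, 8k + 31l = 7 has integer solutions if and only if gcd(8, 31) divides 7. Since 1 | 7, solutions exist.

Yes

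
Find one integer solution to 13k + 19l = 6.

Step 1: Check solvability.
gcd(13, 19) = 1
Since 1 divides 6, solutions exist.

Step 2: Apply extended Euclidean algorithm to find gcd.
We find integers such that 13*x0 + 19*y0 = 1

Step 3: Scale the particular solution.
Multiply by 6/1 = 6:
k = 18, l = -12

Step 4: Verify.
13*(18) + 19*(-12) = 6 = 6 ✓

k = 18, l = -12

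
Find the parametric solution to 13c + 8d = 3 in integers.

Step 1: Compute gcd(13, 8) = 1.
Since 1 divides 3, solutions exist.

Step 2: Find a particular solution using extended Euclidean algorithm.
We get c₀ = -9, d₀ = 15.
Check: 13*-9 + 8*15 = 3 = 3 ✓

Step 3: Write the general solution.
c = -9 + (8/1)t = -9 + 8t
d = 15 - (13/1)t = 15 - 13t
for any integer t.

c = -9 + 8t, d = 15 - 13t for integer t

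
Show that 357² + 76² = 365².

Compute a² + b²:
357² + 76² = 127449 + 5776 = 133225
Compute c²:
365² = 133225
Since 133225 = 133225, it is a Pythagorean triple.

Yes, it is a Pythagorean triple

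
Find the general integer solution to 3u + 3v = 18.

Step 1: Compute gcd(3, 3) = 3.
Since 3 divides 18, solutions exist.

Step 2: Find a particular solution using extended Euclidean algorithm.
We get u₀ = 0, v₀ = 6.
Check: 3*0 + 3*6 = 18 = 18 ✓

Step 3: Write the general solution.
u = 0 + (3/3)t = 0 + 1t
v = 6 - (3/3)t = 6 - 1t
for any integer t.

u = 0 + 1t, v = 6 - 1t for integer t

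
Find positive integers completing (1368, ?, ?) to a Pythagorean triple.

We need the other leg and hypotenuse such that 1368² + x² = c².
Take x = 1120, c = 1768: 1368² + 1120² = 1871424 + 1254400 = 3125824 = 1768² ✓
Triple: (1368, 1120, 1768)

(1368, 1120, 1768)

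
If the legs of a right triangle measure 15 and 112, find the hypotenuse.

c² = a² + b² = 15² + 112² = 225 + 12544 = 12769
c = 113

113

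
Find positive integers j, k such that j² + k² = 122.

Search for j with 122 - j² a perfect square.
j = 1: 122 - 1² = 122 - 1 = 121 = 11² ✓
So j = 1, k = 11.

j = 1, k = 11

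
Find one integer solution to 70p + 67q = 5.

Step 1: Check solvability.
gcd(70, 67) = 1
Since 1 divides 5, solutions exist.

Step 2: Apply extended Euclidean algorithm to find gcd.
We find integers such that 70*x0 + 67*y0 = 1

Step 3: Scale the particular solution.
Multiply by 5/1 = 5:
p = -110, q = 115

Step 4: Verify.
70*(-110) + 67*(115) = 5 = 5 ✓

p = -110, q = 115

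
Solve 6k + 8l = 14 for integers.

Step 1: Check solvability.
gcd(6, 8) = 2
Since 2 divides 14, solutions exist.

Step 2: Apply extended Euclidean algorithm to find gcd.
We find integers such that 6*x0 + 8*y0 = 2

Step 3: Scale the particular solution.
Multiply by 14/2 = 7:
k = -7, l = 7

Step 4: Verify.
6*(-7) + 8*(7) = 14 = 14 ✓

k = -7, l = 7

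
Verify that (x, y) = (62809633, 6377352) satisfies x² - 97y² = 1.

Compute x² = 62809633² = 3945049997594689
Compute 97y² = 97·6377352² = 97·40670618531904 = 3945049997594688
x² - 97y² = 3945049997594689 - 3945049997594688 = 1
Since this equals 1, (62809633, 6377352) is a solution.

Yes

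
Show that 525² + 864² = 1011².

Compute a² + b²:
525² + 864² = 275625 + 746496 = 1022121
Compute c²:
1011² = 1022121
Since 1022121 = 1022121, it is a Pythagorean triple.

Yes, it is a Pythagorean triple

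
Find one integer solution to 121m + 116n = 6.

Step 1: Check solvability.
gcd(121, 116) = 1
Since 1 divides 6, solutions exist.

Step 2: Apply extended Euclidean algorithm to find gcd.
We find integers such that 121*x0 + 116*y0 = 1

Step 3: Scale the particular solution.
Multiply by 6/1 = 6:
m = -138, n = 144

Step 4: Verify.
121*(-138) + 116*(144) = 6 = 6 ✓

m = -138, n = 144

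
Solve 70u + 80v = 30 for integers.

Step 1: Check solvability.
gcd(70, 80) = 10
Since 10 divides 30, solutions exist.

Step 2: Apply extended Euclidean algorithm to find gcd.
We find integers such that 70*x0 + 80*y0 = 10

Step 3: Scale the particular solution.
Multiply by 30/10 = 3:
u = -3, v = 3

Step 4: Verify.
70*(-3) + 80*(3) = 30 = 30 ✓

u = -3, v = 3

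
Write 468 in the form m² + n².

We need to find integers m, n > 0 such that m² + n² = 468.
Trying m = 12: n² = 468 - 12² = 468 - 144 = 324
n = 18
Check: 12² + 18² = 144 + 324 = 468 ✓

468 = 12² + 18²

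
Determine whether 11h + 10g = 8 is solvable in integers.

Step 1: Compute gcd(11, 10).
gcd(11, 10) = 1

Step 2: Check divisibility.
Does 1 divide 8? 8 = 1 x 8, so yes.

By the theorem on linear Diophantine equations, 11h + 10g = 8 has integer solutions if and only if gcd(11, 10) divides 8. Since 1 | 8, solutions exist.

Yes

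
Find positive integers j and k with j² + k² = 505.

We need to find integers j, k > 0 such that j² + k² = 505.
Trying j = 8: k² = 505 - 8² = 505 - 64 = 441
k = 21
Check: 8² + 21² = 64 + 441 = 505 ✓

505 = 8² + 21²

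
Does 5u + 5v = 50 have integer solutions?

Step 1: Compute gcd(5, 5).
gcd(5, 5) = 5

Step 2: Check divisibility.
Does 5 divide 50? 50 = 5 x 10, so yes.

By the theorem on linear Diophantine equations, 5u + 5v = 50 has integer solutions if and only if gcd(5, 5) divides 50. Since 5 | 50, solutions exist.

Yes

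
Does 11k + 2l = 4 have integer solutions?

Step 1: Compute gcd(11, 2).
gcd(11, 2) = 1

Step 2: Check divisibility.
Does 1 divide 4? 4 = 1 x 4, so yes.

By the theorem on linear Diophantine equations, 11k + 2l = 4 has integer solutions if and only if gcd(11, 2) divides 4. Since 1 | 4, solutions exist.

Yes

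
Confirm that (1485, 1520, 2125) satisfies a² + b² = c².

Compute a² + b² = 1485² + 1520² = 2205225 + 2310400 = 4515625
Compute c² = 2125² = 4515625
Since 4515625 = 4515625, confirmed.

Yes, it is a Pythagorean triple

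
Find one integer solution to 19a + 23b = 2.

Step 1: Check solvability.
gcd(19, 23) = 1
Since 1 divides 2, solutions exist.

Step 2: Apply extended Euclidean algorithm to find gcd.
We find integers such that 19*x0 + 23*y0 = 1

Step 3: Scale the particular solution.
Multiply by 2/1 = 2:
a = -12, b = 10

Step 4: Verify.
19*(-12) + 23*(10) = 2 = 2 ✓

a = -12, b = 10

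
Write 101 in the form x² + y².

We need to find integers x, y > 0 such that x² + y² = 101.
Trying x = 1: y² = 101 - 1² = 101 - 1 = 100
y = 10
Check: 1² + 10² = 1 + 100 = 101 ✓

101 = 1² + 10²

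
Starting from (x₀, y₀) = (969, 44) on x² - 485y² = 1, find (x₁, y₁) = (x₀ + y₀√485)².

Solutions to x² - Dy² = 1 are generated by powers of (x₀ + y₀√D).
The next solution satisfies x₁ + y₁√485 = (x₀ + y₀√485)², giving:
x₁ = x₀² + 485y₀² = 969² + 485·44² = 938961 + 938960 = 1877921
y₁ = 2x₀y₀ = 2·969·44 = 85272

Verify: 1877921² - 485·85272² = 3526587282241 - 3526587282240 = 1 ✓

x = 1877921, y = 85272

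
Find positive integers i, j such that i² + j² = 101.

Search for i with 101 - i² a perfect square.
i = 1: 101 - 1² = 101 - 1 = 100 = 10² ✓
So i = 1, j = 10.

i = 1, j = 10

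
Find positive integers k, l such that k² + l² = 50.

Search for k with 50 - k² a perfect square.
k = 1: 50 - 1² = 50 - 1 = 49 = 7² ✓
So k = 1, l = 7.

k = 1, l = 7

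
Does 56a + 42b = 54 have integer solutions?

Step 1: Compute gcd(56, 42).
gcd(56, 42) = 14

Step 2: Check divisibility.
Does 14 divide 54? 54 = 14 x 3 + 12, so no.

By the theorem on linear Diophantine equations, 56a + 42b = 54 has integer solutions if and only if gcd(56, 42) divides 54. Since 14 does not divide 54, no solutions exist.

No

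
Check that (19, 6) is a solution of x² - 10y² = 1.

Compute x² = 19² = 361
Compute 10y² = 10·6² = 10·36 = 360
x² - 10y² = 361 - 360 = 1
Since this equals 1, (19, 6) is a solution.

Yes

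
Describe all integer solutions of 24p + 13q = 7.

Step 1: Compute gcd(24, 13) = 1.
Since 1 divides 7, solutions exist.

Step 2: Find a particular solution using extended Euclidean algorithm.
We get p₀ = 42, q₀ = -77.
Check: 24*42 + 13*-77 = 7 = 7 ✓

Step 3: Write the general solution.
p = 42 + (13/1)t = 42 + 13t
q = -77 - (24/1)t = -77 - 24t
for any integer t.

p = 42 + 13t, q = -77 - 24t for integer t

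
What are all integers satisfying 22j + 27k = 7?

Step 1: Compute gcd(22, 27) = 1.
Since 1 divides 7, solutions exist.

Step 2: Find a particular solution using extended Euclidean algorithm.
We get j₀ = -77, k₀ = 63.
Check: 22*-77 + 27*63 = 7 = 7 ✓

Step 3: Write the general solution.
j = -77 + (27/1)t = -77 + 27t
k = 63 - (22/1)t = 63 - 22t
for any integer t.

j = -77 + 27t, k = 63 - 22t for integer t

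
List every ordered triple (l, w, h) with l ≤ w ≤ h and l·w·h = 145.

Iterate l from 1 to ⌊145^(1/3)⌋. For each l dividing 145, iterate w ≥ l with w dividing 145/l, and set h = 145/(l·w).
Triples found (2): (1×1×145), (1×5×29)

(1×1×145), (1×5×29)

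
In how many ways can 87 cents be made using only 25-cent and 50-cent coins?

We need non-negative integers (x, y) with 25x + 50y = 87.
For each x from 0 to 3, check if (87 - 25x) is a non-negative multiple of 50.
Solutions (x, y): none
Count: 0

0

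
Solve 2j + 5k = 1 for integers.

Step 1: Check solvability.
gcd(2, 5) = 1
Since 1 divides 1, solutions exist.

Step 2: Apply extended Euclidean algorithm to find gcd.
We find integers such that 2*x0 + 5*y0 = 1

Step 3: Scale the particular solution.
Multiply by 1/1 = 1:
j = -2, k = 1

Step 4: Verify.
2*(-2) + 5*(1) = 1 = 1 ✓

j = -2, k = 1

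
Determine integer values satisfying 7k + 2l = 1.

Step 1: Check solvability.
gcd(7, 2) = 1
Since 1 divides 1, solutions exist.

Step 2: Apply extended Euclidean algorithm to find gcd.
We find integers such that 7*x0 + 2*y0 = 1

Step 3: Scale the particular solution.
Multiply by 1/1 = 1:
k = 1, l = -3

Step 4: Verify.
7*(1) + 2*(-3) = 1 = 1 ✓

k = 1, l = -3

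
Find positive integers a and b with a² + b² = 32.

We need to find integers a, b > 0 such that a² + b² = 32.
Trying a = 4: b² = 32 - 4² = 32 - 16 = 16
b = 4
Check: 4² + 4² = 16 + 16 = 32 ✓

32 = 4² + 4²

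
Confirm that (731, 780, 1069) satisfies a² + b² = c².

Compute a² + b² = 731² + 780² = 534361 + 608400 = 1142761
Compute c² = 1069² = 1142761
Since 1142761 = 1142761, confirmed.

Yes, it is a Pythagorean triple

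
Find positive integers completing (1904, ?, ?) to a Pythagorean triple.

We need the other leg and hypotenuse such that 1904² + x² = c².
Take x = 3822, c = 4270: 1904² + 3822² = 3625216 + 14607684 = 18232900 = 4270² ✓
Triple: (3822, 1904, 4270)

(3822, 1904, 4270)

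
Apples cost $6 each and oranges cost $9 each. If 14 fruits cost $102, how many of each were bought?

Let a = apples, o = oranges.
a + o = 14
6a + 9o = 102
Substitute o = 14 - a:
6a + 9(14 - a) = 102
(6 - 9)a = 102 - 126
-3a = -24
a = 8, o = 14 - 8 = 6

Apples: 8, Oranges: 6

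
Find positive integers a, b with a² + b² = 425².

We need a² + b² = 425² = 180625.
Trying: 297² + 304² = 88209 + 92416 = 180625 ✓

(297, 304, 425)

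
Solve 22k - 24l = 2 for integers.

Step 1: Check solvability.
gcd(22, 24) = 2
Since 2 divides 2, solutions exist.

Step 2: Apply extended Euclidean algorithm to find gcd.
We find integers such that 22*x0 + 24*y0 = 2

Step 3: Scale the particular solution.
Multiply by 2/2 = 1:
k = -1, l = -1

Step 4: Verify.
22*(-1) - 24*(-1) = 2 = 2 ✓

k = -1, l = -1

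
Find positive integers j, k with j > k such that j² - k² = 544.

Factor: j² - k² = (j+k)(j-k) = 544.
We need two factors of 544 with the same parity.
Use j+k = 272 and j-k = 2 (product 272·2 = 544).
Adding: 2j = 274, so j = 137.
Subtracting: 2k = 270, so k = 135.
Check: 137² - 135² = 18769 - 18225 = 544 ✓

j = 137, k = 135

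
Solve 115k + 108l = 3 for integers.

Step 1: Check solvability.
gcd(115, 108) = 1
Since 1 divides 3, solutions exist.

Step 2: Apply extended Euclidean algorithm to find gcd.
We find integers such that 115*x0 + 108*y0 = 1

Step 3: Scale the particular solution.
Multiply by 3/1 = 3:
k = 93, l = -99

Step 4: Verify.
115*(93) + 108*(-99) = 3 = 3 ✓

k = 93, l = -99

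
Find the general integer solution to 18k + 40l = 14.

Step 1: Compute gcd(18, 40) = 2.
Since 2 divides 14, solutions exist.

Step 2: Find a particular solution using extended Euclidean algorithm.
We get k₀ = 63, l₀ = -28.
Check: 18*63 + 40*-28 = 14 = 14 ✓

Step 3: Write the general solution.
k = 63 + (40/2)t = 63 + 20t
l = -28 - (18/2)t = -28 - 9t
for any integer t.

k = 63 + 20t, l = -28 - 9t for integer t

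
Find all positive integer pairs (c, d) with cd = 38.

The positive divisors of 38 are: 1, 2, 19, 38.
Each divisor d gives the pair (d, 38/d):
(1, 38), (2, 19), (19, 2), (38, 1)

(1, 38), (2, 19), (19, 2), (38, 1)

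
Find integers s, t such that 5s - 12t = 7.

Step 1: Check solvability.
gcd(5, 12) = 1
Since 1 divides 7, solutions exist.

Step 2: Apply extended Euclidean algorithm to find gcd.
We find integers such that 5*x0 + 12*y0 = 1

Step 3: Scale the particular solution.
Multiply by 7/1 = 7:
s = 35, t = 14

Step 4: Verify.
5*(35) - 12*(14) = 7 = 7 ✓

s = 35, t = 14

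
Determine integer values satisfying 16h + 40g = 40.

Step 1: Check solvability.
gcd(16, 40) = 8
Since 8 divides 40, solutions exist.

Step 2: Apply extended Euclidean algorithm to find gcd.
We find integers such that 16*x0 + 40*y0 = 8

Step 3: Scale the particular solution.
Multiply by 40/8 = 5:
h = -10, g = 5

Step 4: Verify.
16*(-10) + 40*(5) = 40 = 40 ✓

h = -10, g = 5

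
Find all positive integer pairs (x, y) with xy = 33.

The positive divisors of 33 are: 1, 3, 11, 33.
Each divisor d gives the pair (d, 33/d):
(1, 33), (3, 11), (11, 3), (33, 1)

(1, 33), (3, 11), (11, 3), (33, 1)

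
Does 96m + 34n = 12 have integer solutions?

Step 1: Compute gcd(96, 34).
gcd(96, 34) = 2

Step 2: Check divisibility.
Does 2 divide 12? 12 = 2 x 6, so yes.

By the theorem on linear Diophantine equations, 96m + 34n = 12 has integer solutions if and only if gcd(96, 34) divides 12. Since 2 | 12, solutions exist.

Yes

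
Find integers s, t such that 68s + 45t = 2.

Step 1: Check solvability.
gcd(68, 45) = 1
Since 1 divides 2, solutions exist.

Step 2: Apply extended Euclidean algorithm to find gcd.
We find integers such that 68*x0 + 45*y0 = 1

Step 3: Scale the particular solution.
Multiply by 2/1 = 2:
s = 4, t = -6

Step 4: Verify.
68*(4) + 45*(-6) = 2 = 2 ✓

s = 4, t = -6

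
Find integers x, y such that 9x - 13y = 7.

Step 1: Check solvability.
gcd(9, 13) = 1
Since 1 divides 7, solutions exist.

Step 2: Apply extended Euclidean algorithm to find gcd.
We find integers such that 9*x0 + 13*y0 = 1

Step 3: Scale the particular solution.
Multiply by 7/1 = 7:
x = 21, y = 14

Step 4: Verify.
9*(21) - 13*(14) = 7 = 7 ✓

x = 21, y = 14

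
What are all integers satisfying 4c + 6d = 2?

Step 1: Compute gcd(4, 6) = 2.
Since 2 divides 2, solutions exist.

Step 2: Find a particular solution using extended Euclidean algorithm.
We get c₀ = -1, d₀ = 1.
Check: 4*-1 + 6*1 = 2 = 2 ✓

Step 3: Write the general solution.
c = -1 + (6/2)t = -1 + 3t
d = 1 - (4/2)t = 1 - 2t
for any integer t.

c = -1 + 3t, d = 1 - 2t for integer t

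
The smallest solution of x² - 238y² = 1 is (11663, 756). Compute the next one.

Solutions to x² - Dy² = 1 are generated by powers of (x₀ + y₀√D).
The next solution satisfies x₁ + y₁√238 = (x₀ + y₀√238)², giving:
x₁ = x₀² + 238y₀² = 11663² + 238·756² = 136025569 + 136025568 = 272051137
y₁ = 2x₀y₀ = 2·11663·756 = 17634456

Verify: 272051137² - 238·17634456² = 74011821142992769 - 74011821142992768 = 1 ✓

x = 272051137, y = 17634456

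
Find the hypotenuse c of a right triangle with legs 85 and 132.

c² = a² + b² = 85² + 132² = 7225 + 17424 = 24649
c = sqrt(24649) = 157

157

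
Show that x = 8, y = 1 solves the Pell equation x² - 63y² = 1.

Compute x² = 8² = 64
Compute 63y² = 63·1² = 63·1 = 63
x² - 63y² = 64 - 63 = 1
Since this equals 1, (8, 1) is a solution.

Yes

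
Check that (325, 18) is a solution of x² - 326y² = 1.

Compute x² = 325² = 105625
Compute 326y² = 326·18² = 326·324 = 105624
x² - 326y² = 105625 - 105624 = 1
Since this equals 1, (325, 18) is a solution.

Yes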